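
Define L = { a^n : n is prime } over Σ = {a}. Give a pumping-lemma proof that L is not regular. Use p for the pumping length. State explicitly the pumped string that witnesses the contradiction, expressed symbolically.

a^{q(1+k)}

Toward a contradiction, assume L is regular with pumping length p.
Let q be a prime with q ≥ p+2 (infinitely many primes exist), and take w = a^q ∈ L with |w| = q ≥ p.
The pumping lemma gives a decomposition w = xyz where |xy| ≤ p and y is nonempty.
Then y = a^k for some k with 1 ≤ k ≤ p.
Since 1 ≤ k ≤ p, |xz| = q-k. Pump with i = q+1: |xy^{q+1}z| = (q-k)+(q+1)k = q+qk = q(1+k), which is composite (both factors ≥ 2). So xy^{q+1}z = a^{q(1+k)} ∉ L.
Contradiction. Therefore L is not regular.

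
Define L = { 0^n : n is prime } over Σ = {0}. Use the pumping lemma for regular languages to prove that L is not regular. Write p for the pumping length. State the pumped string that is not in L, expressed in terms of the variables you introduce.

Suppose for contradiction that L is regular, and let p be the pumping length.
Let q be a prime with q ≥ p+2 (infinitely many primes exist), and take w = 0^q ∈ L with |w| = q ≥ p.
The pumping lemma gives a decomposition w = xyz where |xy| ≤ p and y is nonempty.
Then y = 0^k for some k with 1 ≤ k ≤ p.
Since 1 ≤ k ≤ p, |xz| = q-k. Pump with i = q+1: |xy^{q+1}z| = (q-k)+(q+1)k = q+qk = q(1+k), which is composite (both factors ≥ 2). So xy^{q+1}z = 0^{q(1+k)} ∉ L.
Contradiction. Therefore L is not regular.

0^{q(1+k)}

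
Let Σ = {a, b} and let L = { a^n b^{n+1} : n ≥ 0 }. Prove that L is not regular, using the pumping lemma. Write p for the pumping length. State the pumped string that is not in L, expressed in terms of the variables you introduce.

Suppose for contradiction that L is regular, and let p be the pumping length.
Let w = a^p b^{p+1} ∈ L; note |w| = 2p+1 ≥ p.
The pumping lemma gives a decomposition w = xyz where |xy| ≤ p and y is nonempty.
The first p characters of w are a's, so xy (and hence y) consists only of a's. Write y = a^k, 1 ≤ k ≤ p.
Pump with i = 2: xy^2z = a^{p+k} b^{p+1}. For this to lie in L we would need p+1 = (p+k)+1, which forces k = 0. But k ≥ 1, so xy^2z ∉ L.
This contradicts the pumping lemma, so L is not regular.

a^{p+k} b^{p+1}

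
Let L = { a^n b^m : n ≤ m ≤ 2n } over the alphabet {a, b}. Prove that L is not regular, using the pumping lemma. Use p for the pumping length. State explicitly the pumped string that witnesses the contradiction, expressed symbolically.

Assume L is regular. Let p be the pumping length given by the pumping lemma.
Take w = a^p b^p ∈ L (since p ≤ p ≤ 2p), with |w| = 2p ≥ p.
The pumping lemma gives a decomposition w = xyz where |xy| ≤ p and y is nonempty.
The first p characters of w are a's, so xy (and hence y) consists only of a's. Write y = a^k, 1 ≤ k ≤ p.
Pump with i = 2: xy^2z = a^{p+k} b^p. Now n = p+k > p = m, so the condition n ≤ m fails. Thus xy^2z ∉ L.
This is a contradiction; hence L is not regular.

a^{p+k} b^p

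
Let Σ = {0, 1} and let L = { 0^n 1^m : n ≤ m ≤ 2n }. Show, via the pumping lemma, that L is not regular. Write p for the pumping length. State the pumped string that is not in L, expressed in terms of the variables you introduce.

0^{p+k} 1^p

Assume L is regular. Let p be the pumping length given by the pumping lemma.
Take w = 0^p 1^p ∈ L (since p ≤ p ≤ 2p), with |w| = 2p ≥ p.
Write w = xyz as guaranteed by the lemma, with |xy| ≤ p and y is nonempty.
Because |xy| ≤ p and w begins with p copies of 0, we have y = 0^k with 1 ≤ k ≤ p.
Pump with i = 2: xy^2z = 0^{p+k} 1^p. Now n = p+k > p = m, so the condition n ≤ m fails. Thus xy^2z ∉ L.
Contradiction. Therefore L is not regular.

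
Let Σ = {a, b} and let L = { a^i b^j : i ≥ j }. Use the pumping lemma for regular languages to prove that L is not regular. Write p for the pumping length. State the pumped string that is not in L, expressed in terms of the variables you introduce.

a^{p-k} b^p

Assume L is regular. Let p be the pumping length given by the pumping lemma.
Choose w = a^p b^p ∈ L, with |w| = 2p ≥ p.
By the pumping lemma, w = xyz with |xy| ≤ p and y is nonempty.
Since the first p symbols of w are all a's and |xy| ≤ p, y lies entirely in the leading a-block: y = a^k for some k with 1 ≤ k ≤ p.
Consider xy^0z = xz = a^{p-k} b^p. Since k ≥ 1, the a-count p-k is less than p, so i ≥ j fails; thus xz ∉ L.
This is a contradiction; hence L is not regular.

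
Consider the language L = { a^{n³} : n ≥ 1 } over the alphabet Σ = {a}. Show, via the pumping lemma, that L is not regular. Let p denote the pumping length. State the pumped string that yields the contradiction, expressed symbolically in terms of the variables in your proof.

Assume L is regular; let p be its pumping constant.
Take w = a^{p³} ∈ L with |w| = p³ ≥ p.
The pumping lemma gives a decomposition w = xyz where |xy| ≤ p and y is nonempty.
Then y = a^k for some k with 1 ≤ k ≤ p.
Pump with i = 2: xy^2z = a^{p³+k}. Since 1 ≤ k ≤ p, p³ < p³+k ≤ p³+p < p³+3p²+3p+1 = (p+1)³, so p³+k is not a perfect cube. So xy^2z ∉ L.
This contradicts the pumping lemma, so L is not regular.

a^{p³+k}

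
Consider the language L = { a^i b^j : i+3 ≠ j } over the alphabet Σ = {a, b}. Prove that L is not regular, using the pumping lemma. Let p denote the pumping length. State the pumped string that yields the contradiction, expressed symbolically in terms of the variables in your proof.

a^{p+p!} b^{p+p!+3}

Suppose for contradiction that L is regular, and let p be the pumping length.
Choose w = a^p b^{p+p!+3}. Since p ≠ (p+p!+3)-3 = p+p!, w ∈ L; and |w| ≥ p.
The pumping lemma gives a decomposition w = xyz where |xy| ≤ p and |y| ≥ 1.
The first p characters of w are a's, so xy (and hence y) consists only of a's. Write y = a^k, 1 ≤ k ≤ p.
Since 1 ≤ k ≤ p, k divides p!; set t = 1 + p!/k. Then xy^t z has p + (p!/k)·k = p + p! copies of a. Now the a-count is p+p! and (b-count)-3 = (p+p!+3)-3 = p+p!, so i+3 ≠ j fails. So xy^t z = a^{p+p!} b^{p+p!+3} ∉ L.
Contradiction. Therefore L is not regular.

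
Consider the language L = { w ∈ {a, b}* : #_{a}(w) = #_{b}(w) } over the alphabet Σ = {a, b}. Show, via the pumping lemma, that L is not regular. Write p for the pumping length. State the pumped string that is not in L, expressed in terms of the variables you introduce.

a^{p+k} b^p

Suppose for contradiction that L is regular, and let p be the pumping length.
Choose w = a^p b^p ∈ L with |w| = 2p ≥ p.
The pumping lemma gives a decomposition w = xyz where |xy| ≤ p and |y| ≥ 1.
Because |xy| ≤ p and w begins with p copies of a, we have y = a^k with 1 ≤ k ≤ p.
Pump with i = 2: xy^2z = a^{p+k} b^p has p+k occurrences of a but only p of b. Since k ≥ 1 the counts differ, so xy^2z ∉ L.
Contradiction. Therefore L is not regular.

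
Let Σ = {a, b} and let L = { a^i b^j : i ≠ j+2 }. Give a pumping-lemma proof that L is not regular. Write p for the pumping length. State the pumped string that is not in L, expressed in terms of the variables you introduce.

a^{p+p!} b^{p+p!-2}

Assume L is regular. Let p be the pumping length given by the pumping lemma.
Choose w = a^p b^{p+p!-2}. Since p ≠ (p+p!-2)+2 = p+p!, w ∈ L; and |w| ≥ p.
The pumping lemma gives a decomposition w = xyz where |xy| ≤ p and |y| > 0.
Because |xy| ≤ p and w begins with p copies of a, we have y = a^k with 1 ≤ k ≤ p.
Since 1 ≤ k ≤ p, k divides p!; set t = 1 + p!/k. Then xy^t z has p + (p!/k)·k = p + p! copies of a. Now the a-count is p+p! and (b-count)+2 = (p+p!-2)+2 = p+p!, so i ≠ j+2 fails. So xy^t z = a^{p+p!} b^{p+p!-2} ∉ L.
This is a contradiction; hence L is not regular.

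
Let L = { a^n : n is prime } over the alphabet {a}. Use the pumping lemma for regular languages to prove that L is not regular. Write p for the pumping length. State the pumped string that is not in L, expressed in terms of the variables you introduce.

a^{q(1+k)}

Suppose for contradiction that L is regular, and let p be the pumping length.
Let q be a prime with q ≥ p+2 (infinitely many primes exist), and take w = a^q ∈ L with |w| = q ≥ p.
By the pumping lemma, w = xyz with |xy| ≤ p and |y| ≥ 1.
Then y = a^k for some k with 1 ≤ k ≤ p.
Since 1 ≤ k ≤ p, |xz| = q-k. Pump with i = q+1: |xy^{q+1}z| = (q-k)+(q+1)k = q+qk = q(1+k), which is composite (both factors ≥ 2). So xy^{q+1}z = a^{q(1+k)} ∉ L.
This contradicts the pumping lemma, so L is not regular.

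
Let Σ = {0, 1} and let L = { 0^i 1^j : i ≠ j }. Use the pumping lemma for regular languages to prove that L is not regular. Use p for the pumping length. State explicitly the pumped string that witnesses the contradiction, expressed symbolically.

0^{p+p!} 1^{p+p!}

Suppose for contradiction that L is regular, and let p be the pumping length.
Choose w = 0^p 1^{p+p!}. Since p ≠ p+p!, w ∈ L; and |w| ≥ p.
By the pumping lemma, w = xyz with |xy| ≤ p and |y| ≥ 1.
The first p characters of w are 0's, so xy (and hence y) consists only of 0's. Write y = 0^k, 1 ≤ k ≤ p.
Since 1 ≤ k ≤ p, k divides p!; set t = 1 + p!/k. Then xy^t z has p + (p!/k)·k = p + p! copies of 0. Now the 0-count equals the 1-count, so i ≠ j fails. So xy^t z = 0^{p+p!} 1^{p+p!} ∉ L.
This is a contradiction; hence L is not regular.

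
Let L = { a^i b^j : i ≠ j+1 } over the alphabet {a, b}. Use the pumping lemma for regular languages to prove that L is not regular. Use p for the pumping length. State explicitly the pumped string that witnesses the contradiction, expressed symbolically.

Toward a contradiction, assume L is regular with pumping length p.
Choose w = a^p b^{p+p!-1}. Since p ≠ (p+p!-1)+1 = p+p!, w ∈ L; and |w| ≥ p.
Write w = xyz as guaranteed by the lemma, with |xy| ≤ p and |y| ≥ 1.
The first p characters of w are a's, so xy (and hence y) consists only of a's. Write y = a^k, 1 ≤ k ≤ p.
Since 1 ≤ k ≤ p, k divides p!; set t = 1 + p!/k. Then xy^t z has p + (p!/k)·k = p + p! copies of a. Now the a-count is p+p! and (b-count)+1 = (p+p!-1)+1 = p+p!, so i ≠ j+1 fails. So xy^t z = a^{p+p!} b^{p+p!-1} ∉ L.
Contradiction. Therefore L is not regular.

a^{p+p!} b^{p+p!-1}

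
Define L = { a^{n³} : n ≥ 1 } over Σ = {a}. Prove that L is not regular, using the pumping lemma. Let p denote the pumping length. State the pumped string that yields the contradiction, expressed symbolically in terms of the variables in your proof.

Assume L is regular. Let p be the pumping length given by the pumping lemma.
Take w = a^{p³} ∈ L with |w| = p³ ≥ p.
The pumping lemma gives a decomposition w = xyz where |xy| ≤ p and y is nonempty.
Then y = a^k for some k with 1 ≤ k ≤ p.
Pump with i = 2: xy^2z = a^{p³+k}. Since 1 ≤ k ≤ p, p³ < p³+k ≤ p³+p < p³+3p²+3p+1 = (p+1)³, so p³+k is not a perfect cube. So xy^2z ∉ L.
This contradicts the pumping lemma, so L is not regular.

a^{p³+k}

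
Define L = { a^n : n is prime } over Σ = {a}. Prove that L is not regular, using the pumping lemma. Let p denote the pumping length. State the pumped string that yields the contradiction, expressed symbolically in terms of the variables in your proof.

Suppose for contradiction that L is regular, and let p be the pumping length.
Let q be a prime with q ≥ p+2 (infinitely many primes exist), and take w = a^q ∈ L with |w| = q ≥ p.
By the pumping lemma, w = xyz with |xy| ≤ p and y is nonempty.
Then y = a^k for some k with 1 ≤ k ≤ p.
Since 1 ≤ k ≤ p, |xz| = q-k. Pump with i = q+1: |xy^{q+1}z| = (q-k)+(q+1)k = q+qk = q(1+k), which is composite (both factors ≥ 2). So xy^{q+1}z = a^{q(1+k)} ∉ L.
This is a contradiction; hence L is not regular.

a^{q(1+k)}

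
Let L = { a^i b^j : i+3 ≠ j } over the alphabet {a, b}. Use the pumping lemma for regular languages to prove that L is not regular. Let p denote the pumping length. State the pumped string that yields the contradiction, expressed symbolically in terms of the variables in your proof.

Assume L is regular. Let p be the pumping length given by the pumping lemma.
Choose w = a^p b^{p+p!+3}. Since p ≠ (p+p!+3)-3 = p+p!, w ∈ L; and |w| ≥ p.
The pumping lemma gives a decomposition w = xyz where |xy| ≤ p and |y| ≥ 1.
The first p characters of w are a's, so xy (and hence y) consists only of a's. Write y = a^k, 1 ≤ k ≤ p.
Since 1 ≤ k ≤ p, k divides p!; set t = 1 + p!/k. Then xy^t z has p + (p!/k)·k = p + p! copies of a. Now the a-count is p+p! and (b-count)-3 = (p+p!+3)-3 = p+p!, so i+3 ≠ j fails. So xy^t z = a^{p+p!} b^{p+p!+3} ∉ L.
Contradiction. Therefore L is not regular.

a^{p+p!} b^{p+p!+3}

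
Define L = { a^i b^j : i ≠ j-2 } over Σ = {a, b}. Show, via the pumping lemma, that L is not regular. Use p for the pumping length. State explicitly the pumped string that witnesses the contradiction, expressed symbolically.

Toward a contradiction, assume L is regular with pumping length p.
Choose w = a^p b^{p+p!+2}. Since p ≠ (p+p!+2)-2 = p+p!, w ∈ L; and |w| ≥ p.
Write w = xyz as guaranteed by the lemma, with |xy| ≤ p and y is nonempty.
The first p characters of w are a's, so xy (and hence y) consists only of a's. Write y = a^k, 1 ≤ k ≤ p.
Since 1 ≤ k ≤ p, k divides p!; set t = 1 + p!/k. Then xy^t z has p + (p!/k)·k = p + p! copies of a. Now the a-count is p+p! and (b-count)-2 = (p+p!+2)-2 = p+p!, so i ≠ j-2 fails. So xy^t z = a^{p+p!} b^{p+p!+2} ∉ L.
Contradiction. Therefore L is not regular.

a^{p+p!} b^{p+p!+2}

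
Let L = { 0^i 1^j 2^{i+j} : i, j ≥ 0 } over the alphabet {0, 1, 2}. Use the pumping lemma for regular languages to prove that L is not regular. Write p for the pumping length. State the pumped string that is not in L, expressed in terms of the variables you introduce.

Assume L is regular. Let p be the pumping length given by the pumping lemma.
Take w = 0^p 1^p 2^{2p} ∈ L (with i=j=p, i+j=2p), |w| = 4p ≥ p.
By the pumping lemma, w = xyz with |xy| ≤ p and y is nonempty.
Since the first p symbols of w are all 0's and |xy| ≤ p, y lies entirely in the leading 0-block: y = 0^k for some k with 1 ≤ k ≤ p.
Consider xy^2z = 0^{p+k} 1^p 2^{2p}. Now the 0- and 1-counts sum to 2p+k, but the 2-count is 2p ≠ 2p+k. So xy^2z ∉ L.
This is a contradiction; hence L is not regular.

0^{p+k} 1^p 2^{2p}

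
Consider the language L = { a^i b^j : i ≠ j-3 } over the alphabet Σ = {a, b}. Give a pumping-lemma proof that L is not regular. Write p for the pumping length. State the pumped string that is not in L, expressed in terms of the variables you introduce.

a^{p+p!} b^{p+p!+3}

Suppose for contradiction that L is regular, and let p be the pumping length.
Choose w = a^p b^{p+p!+3}. Since p ≠ (p+p!+3)-3 = p+p!, w ∈ L; and |w| ≥ p.
Write w = xyz as guaranteed by the lemma, with |xy| ≤ p and |y| ≥ 1.
The first p characters of w are a's, so xy (and hence y) consists only of a's. Write y = a^k, 1 ≤ k ≤ p.
Since 1 ≤ k ≤ p, k divides p!; set t = 1 + p!/k. Then xy^t z has p + (p!/k)·k = p + p! copies of a. Now the a-count is p+p! and (b-count)-3 = (p+p!+3)-3 = p+p!, so i ≠ j-3 fails. So xy^t z = a^{p+p!} b^{p+p!+3} ∉ L.
Contradiction. Therefore L is not regular.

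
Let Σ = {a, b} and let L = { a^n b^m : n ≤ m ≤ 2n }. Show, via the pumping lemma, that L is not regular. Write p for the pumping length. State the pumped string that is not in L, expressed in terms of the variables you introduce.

a^{p+k} b^p

Assume L is regular; let p be its pumping constant.
Take w = a^p b^p ∈ L (since p ≤ p ≤ 2p), with |w| = 2p ≥ p.
By the pumping lemma, w = xyz with |xy| ≤ p and y is nonempty.
The first p characters of w are a's, so xy (and hence y) consists only of a's. Write y = a^k, 1 ≤ k ≤ p.
Pump with i = 2: xy^2z = a^{p+k} b^p. Now n = p+k > p = m, so the condition n ≤ m fails. Thus xy^2z ∉ L.
This contradicts the pumping lemma, so L is not regular.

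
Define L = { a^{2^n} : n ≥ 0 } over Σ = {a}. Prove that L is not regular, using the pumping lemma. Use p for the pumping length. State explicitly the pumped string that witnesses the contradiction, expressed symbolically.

Suppose for contradiction that L is regular, and let p be the pumping length.
Take w = a^{2^p} ∈ L with |w| = 2^p ≥ p.
The pumping lemma gives a decomposition w = xyz where |xy| ≤ p and |y| ≥ 1.
Then y = a^k for some k with 1 ≤ k ≤ p.
Pump with i = 2: xy^2z = a^{2^p+k}. Since 1 ≤ k ≤ p < 2^p, we have 2^p < 2^p+k < 2^{p+1}, so 2^p+k is not a power of 2. So xy^2z ∉ L.
Contradiction. Therefore L is not regular.

a^{2^p+k}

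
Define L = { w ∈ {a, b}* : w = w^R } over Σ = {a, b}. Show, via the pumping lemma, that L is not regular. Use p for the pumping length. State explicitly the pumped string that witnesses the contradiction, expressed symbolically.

a^{p+k} b a^p

Suppose for contradiction that L is regular, and let p be the pumping length.
Take w = a^p b a^p, a palindrome of length 2p+1 ≥ p.
The pumping lemma gives a decomposition w = xyz where |xy| ≤ p and y is nonempty.
Because |xy| ≤ p and w begins with p copies of a, we have y = a^k with 1 ≤ k ≤ p.
Pump with i = 2: xy^2z = a^{p+k} b a^p. Its reverse is a^p b a^{p+k}, which differs from xy^2z since k ≥ 1. So xy^2z is not a palindrome and xy^2z ∉ L.
Contradiction. Therefore L is not regular.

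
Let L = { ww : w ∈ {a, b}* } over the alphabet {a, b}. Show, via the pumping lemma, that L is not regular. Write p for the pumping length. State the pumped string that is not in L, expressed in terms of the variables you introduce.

a^{p+k} b^p a^p b^p

Toward a contradiction, assume L is regular with pumping length p.
Take w = a^p b^p a^p b^p = uu where u = a^pb^p; then w ∈ L and |w| = 4p ≥ p.
By the pumping lemma, w = xyz with |xy| ≤ p and y is nonempty.
Since the first p symbols of w are all a's and |xy| ≤ p, y lies entirely in the leading a-block: y = a^k for some k with 1 ≤ k ≤ p.
Pump with i = 2: xy^2z = a^{p+k} b^p a^p b^p, of length 4p+k. Suppose this equals vv. The string starts with a and ends with b, so v does too; thus the boundary between the two copies of v is a b→a transition. There is exactly one such transition, at position 2p+k, so |v| = 2p+k and |vv| = 4p+2k ≠ 4p+k since k ≥ 1. So xy^2z ∉ L.
Contradiction. Therefore L is not regular.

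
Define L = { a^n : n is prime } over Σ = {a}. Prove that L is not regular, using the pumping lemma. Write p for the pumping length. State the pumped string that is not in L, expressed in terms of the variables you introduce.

Assume L is regular; let p be its pumping constant.
Let q be a prime with q ≥ p+2 (infinitely many primes exist), and take w = a^q ∈ L with |w| = q ≥ p.
By the pumping lemma, w = xyz with |xy| ≤ p and y is nonempty.
Then y = a^k for some k with 1 ≤ k ≤ p.
Since 1 ≤ k ≤ p, |xz| = q-k. Pump with i = q+1: |xy^{q+1}z| = (q-k)+(q+1)k = q+qk = q(1+k), which is composite (both factors ≥ 2). So xy^{q+1}z = a^{q(1+k)} ∉ L.
Contradiction. Therefore L is not regular.

a^{q(1+k)}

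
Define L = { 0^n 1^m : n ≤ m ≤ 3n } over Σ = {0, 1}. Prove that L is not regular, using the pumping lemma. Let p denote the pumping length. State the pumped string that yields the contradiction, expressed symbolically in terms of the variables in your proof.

Assume L is regular; let p be its pumping constant.
Take w = 0^p 1^p ∈ L (since p ≤ p ≤ 3p), with |w| = 2p ≥ p.
By the pumping lemma, w = xyz with |xy| ≤ p and y is nonempty.
The first p characters of w are 0's, so xy (and hence y) consists only of 0's. Write y = 0^k, 1 ≤ k ≤ p.
Pump with i = 2: xy^2z = 0^{p+k} 1^p. Now n = p+k > p = m, so the condition n ≤ m fails. Thus xy^2z ∉ L.
This contradicts the pumping lemma, so L is not regular.

0^{p+k} 1^p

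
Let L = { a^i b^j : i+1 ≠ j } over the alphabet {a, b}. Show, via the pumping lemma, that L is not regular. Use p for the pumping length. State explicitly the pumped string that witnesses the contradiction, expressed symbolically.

a^{p+p!} b^{p+p!+1}

Suppose for contradiction that L is regular, and let p be the pumping length.
Choose w = a^p b^{p+p!+1}. Since p ≠ (p+p!+1)-1 = p+p!, w ∈ L; and |w| ≥ p.
By the pumping lemma, w = xyz with |xy| ≤ p and |y| ≥ 1.
Since the first p symbols of w are all a's and |xy| ≤ p, y lies entirely in the leading a-block: y = a^k for some k with 1 ≤ k ≤ p.
Since 1 ≤ k ≤ p, k divides p!; set t = 1 + p!/k. Then xy^t z has p + (p!/k)·k = p + p! copies of a. Now the a-count is p+p! and (b-count)-1 = (p+p!+1)-1 = p+p!, so i+1 ≠ j fails. So xy^t z = a^{p+p!} b^{p+p!+1} ∉ L.
This is a contradiction; hence L is not regular.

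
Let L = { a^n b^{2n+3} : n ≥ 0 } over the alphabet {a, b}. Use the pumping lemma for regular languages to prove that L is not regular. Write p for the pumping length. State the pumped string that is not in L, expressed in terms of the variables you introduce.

a^{p+k} b^{2p+3}

Assume L is regular. Let p be the pumping length given by the pumping lemma.
Let w = a^p b^{2p+3} ∈ L; note |w| = 3p+3 ≥ p.
The pumping lemma gives a decomposition w = xyz where |xy| ≤ p and |y| ≥ 1.
Since the first p symbols of w are all a's and |xy| ≤ p, y lies entirely in the leading a-block: y = a^k for some k with 1 ≤ k ≤ p.
Pump with i = 2: xy^2z = a^{p+k} b^{2p+3}. For this to lie in L we would need 2p+3 = 2(p+k)+3, which forces k = 0. But k ≥ 1, so xy^2z ∉ L.
Contradiction. Therefore L is not regular.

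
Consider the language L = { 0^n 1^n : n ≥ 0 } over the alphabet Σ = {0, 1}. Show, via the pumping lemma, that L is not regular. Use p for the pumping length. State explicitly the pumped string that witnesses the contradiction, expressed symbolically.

0^{p+k} 1^p

Assume L is regular; let p be its pumping constant.
Choose w = 0^p 1^p, which is in L with |w| = 2p ≥ p.
The pumping lemma gives a decomposition w = xyz where |xy| ≤ p and |y| > 0.
The first p characters of w are 0's, so xy (and hence y) consists only of 0's. Write y = 0^k, 1 ≤ k ≤ p.
Pump with i = 2: xy^2z = 0^{p+k} 1^p. For this to lie in L we would need p = p+k, which forces k = 0. But k ≥ 1, so xy^2z ∉ L.
This contradicts the pumping lemma, so L is not regular.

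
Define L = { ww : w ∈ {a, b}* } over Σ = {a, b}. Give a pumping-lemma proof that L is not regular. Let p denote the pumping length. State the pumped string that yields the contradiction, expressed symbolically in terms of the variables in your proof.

a^{p+k} b^p a^p b^p

Toward a contradiction, assume L is regular with pumping length p.
Take w = a^p b^p a^p b^p = uu where u = a^pb^p; then w ∈ L and |w| = 4p ≥ p.
By the pumping lemma, w = xyz with |xy| ≤ p and y is nonempty.
Since the first p symbols of w are all a's and |xy| ≤ p, y lies entirely in the leading a-block: y = a^k for some k with 1 ≤ k ≤ p.
Pump with i = 2: xy^2z = a^{p+k} b^p a^p b^p, of length 4p+k. Suppose this equals vv. The string starts with a and ends with b, so v does too; thus the boundary between the two copies of v is a b→a transition. There is exactly one such transition, at position 2p+k, so |v| = 2p+k and |vv| = 4p+2k ≠ 4p+k since k ≥ 1. So xy^2z ∉ L.
Contradiction. Therefore L is not regular.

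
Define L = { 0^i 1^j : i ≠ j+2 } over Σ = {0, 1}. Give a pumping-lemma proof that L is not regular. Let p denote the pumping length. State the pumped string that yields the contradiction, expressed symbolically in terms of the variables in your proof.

0^{p+p!} 1^{p+p!-2}

Suppose for contradiction that L is regular, and let p be the pumping length.
Choose w = 0^p 1^{p+p!-2}. Since p ≠ (p+p!-2)+2 = p+p!, w ∈ L; and |w| ≥ p.
The pumping lemma gives a decomposition w = xyz where |xy| ≤ p and y is nonempty.
The first p characters of w are 0's, so xy (and hence y) consists only of 0's. Write y = 0^k, 1 ≤ k ≤ p.
Since 1 ≤ k ≤ p, k divides p!; set t = 1 + p!/k. Then xy^t z has p + (p!/k)·k = p + p! copies of 0. Now the 0-count is p+p! and (1-count)+2 = (p+p!-2)+2 = p+p!, so i ≠ j+2 fails. So xy^t z = 0^{p+p!} 1^{p+p!-2} ∉ L.
This is a contradiction; hence L is not regular.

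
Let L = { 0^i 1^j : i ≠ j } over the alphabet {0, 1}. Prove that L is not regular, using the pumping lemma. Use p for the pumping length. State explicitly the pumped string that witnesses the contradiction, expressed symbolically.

0^{p+p!} 1^{p+p!}

Assume L is regular; let p be its pumping constant.
Choose w = 0^p 1^{p+p!}. Since p ≠ p+p!, w ∈ L; and |w| ≥ p.
By the pumping lemma, w = xyz with |xy| ≤ p and |y| ≥ 1.
Since the first p symbols of w are all 0's and |xy| ≤ p, y lies entirely in the leading 0-block: y = 0^k for some k with 1 ≤ k ≤ p.
Since 1 ≤ k ≤ p, k divides p!; set t = 1 + p!/k. Then xy^t z has p + (p!/k)·k = p + p! copies of 0. Now the 0-count equals the 1-count, so i ≠ j fails. So xy^t z = 0^{p+p!} 1^{p+p!} ∉ L.
This is a contradiction; hence L is not regular.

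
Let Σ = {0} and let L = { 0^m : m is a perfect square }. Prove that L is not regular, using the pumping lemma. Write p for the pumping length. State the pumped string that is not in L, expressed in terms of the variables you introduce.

0^{p²+k}

Suppose for contradiction that L is regular, and let p be the pumping length.
Take w = 0^{p²} ∈ L with |w| = p² ≥ p.
By the pumping lemma, w = xyz with |xy| ≤ p and |y| > 0.
Then y = 0^k for some k with 1 ≤ k ≤ p.
Pump with i = 2: xy^2z = 0^{p²+k}. Since 1 ≤ k ≤ p, p² < p²+k ≤ p²+p < (p+1)², so p²+k lies strictly between consecutive squares and is not a perfect square. So xy^2z ∉ L.
This is a contradiction; hence L is not regular.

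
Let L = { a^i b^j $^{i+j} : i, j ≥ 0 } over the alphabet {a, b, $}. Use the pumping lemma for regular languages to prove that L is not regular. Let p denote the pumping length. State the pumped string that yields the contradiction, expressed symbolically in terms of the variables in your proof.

a^{p+k} b^p $^{2p}

Toward a contradiction, assume L is regular with pumping length p.
Take w = a^p b^p $^{2p} ∈ L (with i=j=p, i+j=2p), |w| = 4p ≥ p.
The pumping lemma gives a decomposition w = xyz where |xy| ≤ p and |y| ≥ 1.
Because |xy| ≤ p and w begins with p copies of a, we have y = a^k with 1 ≤ k ≤ p.
Consider xy^2z = a^{p+k} b^p $^{2p}. Now the a- and b-counts sum to 2p+k, but the $-count is 2p ≠ 2p+k. So xy^2z ∉ L.
This contradicts the pumping lemma, so L is not regular.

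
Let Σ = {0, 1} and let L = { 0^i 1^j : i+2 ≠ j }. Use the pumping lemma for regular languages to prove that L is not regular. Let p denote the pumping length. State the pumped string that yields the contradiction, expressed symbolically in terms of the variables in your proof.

0^{p+p!} 1^{p+p!+2}

Assume L is regular; let p be its pumping constant.
Choose w = 0^p 1^{p+p!+2}. Since p ≠ (p+p!+2)-2 = p+p!, w ∈ L; and |w| ≥ p.
The pumping lemma gives a decomposition w = xyz where |xy| ≤ p and y is nonempty.
The first p characters of w are 0's, so xy (and hence y) consists only of 0's. Write y = 0^k, 1 ≤ k ≤ p.
Since 1 ≤ k ≤ p, k divides p!; set t = 1 + p!/k. Then xy^t z has p + (p!/k)·k = p + p! copies of 0. Now the 0-count is p+p! and (1-count)-2 = (p+p!+2)-2 = p+p!, so i+2 ≠ j fails. So xy^t z = 0^{p+p!} 1^{p+p!+2} ∉ L.
This is a contradiction; hence L is not regular.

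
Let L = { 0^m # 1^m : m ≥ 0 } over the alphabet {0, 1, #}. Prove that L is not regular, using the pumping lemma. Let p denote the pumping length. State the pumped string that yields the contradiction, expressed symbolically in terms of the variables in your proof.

Toward a contradiction, assume L is regular with pumping length p.
Take w = 0^p # 1^p ∈ L with |w| = 2p+1 ≥ p.
The pumping lemma gives a decomposition w = xyz where |xy| ≤ p and y is nonempty.
The first p characters of w are 0's, so xy (and hence y) consists only of 0's. Write y = 0^k, 1 ≤ k ≤ p.
Pump with i = 2: xy^2z = 0^{p+k} # 1^p, which would require p+k = p. But k ≥ 1, so xy^2z ∉ L.
Contradiction. Therefore L is not regular.

0^{p+k} # 1^p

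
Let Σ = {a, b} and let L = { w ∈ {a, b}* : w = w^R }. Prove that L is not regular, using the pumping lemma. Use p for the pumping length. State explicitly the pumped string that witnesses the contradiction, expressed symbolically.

Suppose for contradiction that L is regular, and let p be the pumping length.
Take w = a^p b a^p, a palindrome of length 2p+1 ≥ p.
The pumping lemma gives a decomposition w = xyz where |xy| ≤ p and y is nonempty.
The first p characters of w are a's, so xy (and hence y) consists only of a's. Write y = a^k, 1 ≤ k ≤ p.
Pump with i = 2: xy^2z = a^{p+k} b a^p. Its reverse is a^p b a^{p+k}, which differs from xy^2z since k ≥ 1. So xy^2z is not a palindrome and xy^2z ∉ L.
This contradicts the pumping lemma, so L is not regular.

a^{p+k} b a^p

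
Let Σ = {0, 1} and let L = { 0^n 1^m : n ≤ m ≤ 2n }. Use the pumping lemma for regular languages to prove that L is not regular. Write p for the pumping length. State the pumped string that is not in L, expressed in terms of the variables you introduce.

Suppose for contradiction that L is regular, and let p be the pumping length.
Take w = 0^p 1^p ∈ L (since p ≤ p ≤ 2p), with |w| = 2p ≥ p.
Write w = xyz as guaranteed by the lemma, with |xy| ≤ p and |y| ≥ 1.
The first p characters of w are 0's, so xy (and hence y) consists only of 0's. Write y = 0^k, 1 ≤ k ≤ p.
Pump with i = 2: xy^2z = 0^{p+k} 1^p. Now n = p+k > p = m, so the condition n ≤ m fails. Thus xy^2z ∉ L.
This contradicts the pumping lemma, so L is not regular.

0^{p+k} 1^p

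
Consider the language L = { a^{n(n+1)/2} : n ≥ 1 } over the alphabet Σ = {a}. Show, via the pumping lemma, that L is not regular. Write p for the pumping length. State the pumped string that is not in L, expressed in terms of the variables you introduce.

a^{p(p+1)/2+k}

Assume L is regular; let p be its pumping constant.
Take w = a^{p(p+1)/2} ∈ L with |w| = p(p+1)/2 ≥ p.
Write w = xyz as guaranteed by the lemma, with |xy| ≤ p and |y| > 0.
Then y = a^k for some k with 1 ≤ k ≤ p.
Pump with i = 2: xy^2z = a^{p(p+1)/2+k}. Since 1 ≤ k ≤ p, p(p+1)/2 < p(p+1)/2+k ≤ p(p+1)/2+p < (p+1)(p+2)/2, so p(p+1)/2+k is strictly between consecutive triangular numbers. So xy^2z ∉ L.
This is a contradiction; hence L is not regular.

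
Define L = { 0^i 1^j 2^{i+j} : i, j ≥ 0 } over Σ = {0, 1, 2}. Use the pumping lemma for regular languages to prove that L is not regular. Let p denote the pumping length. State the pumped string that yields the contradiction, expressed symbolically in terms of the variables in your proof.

0^{p+k} 1^p 2^{2p}

Assume L is regular. Let p be the pumping length given by the pumping lemma.
Take w = 0^p 1^p 2^{2p} ∈ L (with i=j=p, i+j=2p), |w| = 4p ≥ p.
Write w = xyz as guaranteed by the lemma, with |xy| ≤ p and |y| ≥ 1.
Since the first p symbols of w are all 0's and |xy| ≤ p, y lies entirely in the leading 0-block: y = 0^k for some k with 1 ≤ k ≤ p.
Consider xy^2z = 0^{p+k} 1^p 2^{2p}. Now the 0- and 1-counts sum to 2p+k, but the 2-count is 2p ≠ 2p+k. So xy^2z ∉ L.
This contradicts the pumping lemma, so L is not regular.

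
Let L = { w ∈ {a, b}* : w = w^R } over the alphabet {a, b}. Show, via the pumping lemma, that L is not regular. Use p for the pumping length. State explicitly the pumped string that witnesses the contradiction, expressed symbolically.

Assume L is regular. Let p be the pumping length given by the pumping lemma.
Take w = a^p b a^p, a palindrome of length 2p+1 ≥ p.
Write w = xyz as guaranteed by the lemma, with |xy| ≤ p and |y| > 0.
Because |xy| ≤ p and w begins with p copies of a, we have y = a^k with 1 ≤ k ≤ p.
Pump with i = 2: xy^2z = a^{p+k} b a^p. Its reverse is a^p b a^{p+k}, which differs from xy^2z since k ≥ 1. So xy^2z is not a palindrome and xy^2z ∉ L.
This is a contradiction; hence L is not regular.

a^{p+k} b a^p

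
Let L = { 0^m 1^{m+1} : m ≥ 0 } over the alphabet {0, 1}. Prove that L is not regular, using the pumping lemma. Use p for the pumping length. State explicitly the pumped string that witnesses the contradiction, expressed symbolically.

Assume L is regular. Let p be the pumping length given by the pumping lemma.
Choose w = 0^p 1^{p+1}, which is in L with |w| = 2p+1 ≥ p.
The pumping lemma gives a decomposition w = xyz where |xy| ≤ p and |y| > 0.
Because |xy| ≤ p and w begins with p copies of 0, we have y = 0^k with 1 ≤ k ≤ p.
Pump with i = 2: xy^2z = 0^{p+k} 1^{p+1}. For this to lie in L we would need p+1 = (p+k)+1, which forces k = 0. But k ≥ 1, so xy^2z ∉ L.
Contradiction. Therefore L is not regular.

0^{p+k} 1^{p+1}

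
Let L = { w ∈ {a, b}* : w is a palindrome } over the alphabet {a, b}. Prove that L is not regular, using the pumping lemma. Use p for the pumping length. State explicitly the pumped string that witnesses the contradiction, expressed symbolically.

a^{p+k} b a^p

Toward a contradiction, assume L is regular with pumping length p.
Take w = a^p b a^p, a palindrome of length 2p+1 ≥ p.
By the pumping lemma, w = xyz with |xy| ≤ p and y is nonempty.
Since the first p symbols of w are all a's and |xy| ≤ p, y lies entirely in the leading a-block: y = a^k for some k with 1 ≤ k ≤ p.
Pump with i = 2: xy^2z = a^{p+k} b a^p. Its reverse is a^p b a^{p+k}, which differs from xy^2z since k ≥ 1. So xy^2z is not a palindrome and xy^2z ∉ L.
This contradicts the pumping lemma, so L is not regular.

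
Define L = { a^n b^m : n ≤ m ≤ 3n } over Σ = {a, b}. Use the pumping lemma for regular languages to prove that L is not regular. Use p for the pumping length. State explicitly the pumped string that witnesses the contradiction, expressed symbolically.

Suppose for contradiction that L is regular, and let p be the pumping length.
Take w = a^p b^p ∈ L (since p ≤ p ≤ 3p), with |w| = 2p ≥ p.
Write w = xyz as guaranteed by the lemma, with |xy| ≤ p and y is nonempty.
Because |xy| ≤ p and w begins with p copies of a, we have y = a^k with 1 ≤ k ≤ p.
Pump with i = 2: xy^2z = a^{p+k} b^p. Now n = p+k > p = m, so the condition n ≤ m fails. Thus xy^2z ∉ L.
This contradicts the pumping lemma, so L is not regular.

a^{p+k} b^p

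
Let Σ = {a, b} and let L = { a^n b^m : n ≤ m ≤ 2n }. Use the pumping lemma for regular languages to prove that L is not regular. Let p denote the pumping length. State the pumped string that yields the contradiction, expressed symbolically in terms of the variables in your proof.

Suppose for contradiction that L is regular, and let p be the pumping length.
Take w = a^p b^p ∈ L (since p ≤ p ≤ 2p), with |w| = 2p ≥ p.
Write w = xyz as guaranteed by the lemma, with |xy| ≤ p and |y| > 0.
Because |xy| ≤ p and w begins with p copies of a, we have y = a^k with 1 ≤ k ≤ p.
Pump with i = 2: xy^2z = a^{p+k} b^p. Now n = p+k > p = m, so the condition n ≤ m fails. Thus xy^2z ∉ L.
This is a contradiction; hence L is not regular.

a^{p+k} b^p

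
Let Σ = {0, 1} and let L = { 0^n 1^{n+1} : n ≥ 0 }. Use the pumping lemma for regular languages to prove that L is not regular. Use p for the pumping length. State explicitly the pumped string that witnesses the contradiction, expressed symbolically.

0^{p+k} 1^{p+1}

Toward a contradiction, assume L is regular with pumping length p.
Let w = 0^p 1^{p+1} ∈ L; note |w| = 2p+1 ≥ p.
The pumping lemma gives a decomposition w = xyz where |xy| ≤ p and y is nonempty.
Since the first p symbols of w are all 0's and |xy| ≤ p, y lies entirely in the leading 0-block: y = 0^k for some k with 1 ≤ k ≤ p.
Pump with i = 2: xy^2z = 0^{p+k} 1^{p+1}. For this to lie in L we would need p+1 = (p+k)+1, which forces k = 0. But k ≥ 1, so xy^2z ∉ L.
Contradiction. Therefore L is not regular.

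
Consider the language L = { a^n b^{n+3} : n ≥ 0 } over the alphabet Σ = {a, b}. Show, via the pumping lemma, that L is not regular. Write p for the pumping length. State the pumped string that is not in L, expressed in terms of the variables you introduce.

a^{p+k} b^{p+3}

Toward a contradiction, assume L is regular with pumping length p.
Choose w = a^p b^{p+3}, which is in L with |w| = 2p+3 ≥ p.
The pumping lemma gives a decomposition w = xyz where |xy| ≤ p and |y| > 0.
Because |xy| ≤ p and w begins with p copies of a, we have y = a^k with 1 ≤ k ≤ p.
Pump with i = 2: xy^2z = a^{p+k} b^{p+3}. For this to lie in L we would need p+3 = (p+k)+3, which forces k = 0. But k ≥ 1, so xy^2z ∉ L.
This is a contradiction; hence L is not regular.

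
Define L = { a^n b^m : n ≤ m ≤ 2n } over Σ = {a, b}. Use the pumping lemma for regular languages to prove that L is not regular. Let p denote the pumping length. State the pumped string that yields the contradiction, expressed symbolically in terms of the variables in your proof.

a^{p+k} b^p

Assume L is regular; let p be its pumping constant.
Take w = a^p b^p ∈ L (since p ≤ p ≤ 2p), with |w| = 2p ≥ p.
Write w = xyz as guaranteed by the lemma, with |xy| ≤ p and |y| > 0.
The first p characters of w are a's, so xy (and hence y) consists only of a's. Write y = a^k, 1 ≤ k ≤ p.
Pump with i = 2: xy^2z = a^{p+k} b^p. Now n = p+k > p = m, so the condition n ≤ m fails. Thus xy^2z ∉ L.
This is a contradiction; hence L is not regular.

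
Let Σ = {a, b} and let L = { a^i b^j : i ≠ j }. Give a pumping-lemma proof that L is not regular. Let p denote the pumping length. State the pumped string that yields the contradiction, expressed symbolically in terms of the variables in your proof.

Suppose for contradiction that L is regular, and let p be the pumping length.
Choose w = a^p b^{p+p!}. Since p ≠ p+p!, w ∈ L; and |w| ≥ p.
The pumping lemma gives a decomposition w = xyz where |xy| ≤ p and y is nonempty.
The first p characters of w are a's, so xy (and hence y) consists only of a's. Write y = a^k, 1 ≤ k ≤ p.
Since 1 ≤ k ≤ p, k divides p!; set t = 1 + p!/k. Then xy^t z has p + (p!/k)·k = p + p! copies of a. Now the a-count equals the b-count, so i ≠ j fails. So xy^t z = a^{p+p!} b^{p+p!} ∉ L.
Contradiction. Therefore L is not regular.

a^{p+p!} b^{p+p!}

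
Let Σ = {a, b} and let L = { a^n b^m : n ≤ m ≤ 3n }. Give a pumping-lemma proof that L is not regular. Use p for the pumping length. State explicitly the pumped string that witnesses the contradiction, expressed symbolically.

a^{p+k} b^p

Toward a contradiction, assume L is regular with pumping length p.
Take w = a^p b^p ∈ L (since p ≤ p ≤ 3p), with |w| = 2p ≥ p.
By the pumping lemma, w = xyz with |xy| ≤ p and y is nonempty.
Since the first p symbols of w are all a's and |xy| ≤ p, y lies entirely in the leading a-block: y = a^k for some k with 1 ≤ k ≤ p.
Pump with i = 2: xy^2z = a^{p+k} b^p. Now n = p+k > p = m, so the condition n ≤ m fails. Thus xy^2z ∉ L.
Contradiction. Therefore L is not regular.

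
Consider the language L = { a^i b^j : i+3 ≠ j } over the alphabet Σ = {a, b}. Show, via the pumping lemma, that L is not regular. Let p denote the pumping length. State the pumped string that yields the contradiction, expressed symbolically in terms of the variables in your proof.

a^{p+p!} b^{p+p!+3}

Assume L is regular; let p be its pumping constant.
Choose w = a^p b^{p+p!+3}. Since p ≠ (p+p!+3)-3 = p+p!, w ∈ L; and |w| ≥ p.
The pumping lemma gives a decomposition w = xyz where |xy| ≤ p and |y| > 0.
Because |xy| ≤ p and w begins with p copies of a, we have y = a^k with 1 ≤ k ≤ p.
Since 1 ≤ k ≤ p, k divides p!; set t = 1 + p!/k. Then xy^t z has p + (p!/k)·k = p + p! copies of a. Now the a-count is p+p! and (b-count)-3 = (p+p!+3)-3 = p+p!, so i+3 ≠ j fails. So xy^t z = a^{p+p!} b^{p+p!+3} ∉ L.
This contradicts the pumping lemma, so L is not regular.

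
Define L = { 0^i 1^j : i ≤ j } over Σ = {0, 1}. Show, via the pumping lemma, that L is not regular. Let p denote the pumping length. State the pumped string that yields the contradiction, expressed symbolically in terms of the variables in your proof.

Suppose for contradiction that L is regular, and let p be the pumping length.
Choose w = 0^p 1^p ∈ L, with |w| = 2p ≥ p.
By the pumping lemma, w = xyz with |xy| ≤ p and |y| ≥ 1.
The first p characters of w are 0's, so xy (and hence y) consists only of 0's. Write y = 0^k, 1 ≤ k ≤ p.
Consider xy^2z = 0^{p+k} 1^p. Since k ≥ 1, the 0-count p+k exceeds the 1-count p, so i ≤ j fails; thus xy^2z ∉ L.
Contradiction. Therefore L is not regular.

0^{p+k} 1^p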